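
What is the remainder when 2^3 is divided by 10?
3 = 2 + 1 (binary 11). Repeated squaring mod 10: 2^1 ≡ 2; 2^2 ≡ 2² = 4 ≡ 4. Multiply: 2^3 = 2^2 × 2^1 ≡ 4 × 2 (mod 10): 4 × 2 = 8 ≡ 8. So 2^3 ≡ 8 (mod 10).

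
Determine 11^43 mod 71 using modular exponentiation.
Using repeated squaring. 43 = 32 + 8 + 2 + 1 (binary 101011). Repeated squaring mod 71: 11^1 ≡ 11; 11^2 ≡ 11² = 121 ≡ 50; 11^4 ≡ 50² = 2500 ≡ 15; 11^8 ≡ 15² = 225 ≡ 12; 11^16 ≡ 12² = 144 ≡ 2; 11^32 ≡ 2² = 4 ≡ 4. Multiply: 11^43 = 11^32 × 11^8 × 11^2 × 11^1 ≡ 4 × 12 × 50 × 11 (mod 71): 4 × 12 = 48 ≡ 48; 48 × 50 = 2400 ≡ 57; 57 × 11 = 627 ≡ 59. So 11^43 ≡ 59 (mod 71).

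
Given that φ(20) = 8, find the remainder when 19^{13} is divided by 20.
By Euler: 19^{8} ≡ 1 (mod 20) since gcd(19, 20) = 1. 13 = 1×8 + 5. So 19^{13} ≡ 19^{5} ≡ 19 (mod 20)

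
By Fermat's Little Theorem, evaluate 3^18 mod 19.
By Fermat's Little Theorem, 3^{18} ≡ 1 (mod 19) since 19 is prime and gcd(3, 19) = 1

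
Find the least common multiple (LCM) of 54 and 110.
2970

First find GCD(54, 110) using the Euclidean algorithm:
54 = 0 × 110 + 54
110 = 2 × 54 + 2
54 = 27 × 2 + 0
GCD(54, 110) = 2

LCM formula: LCM(a, b) = (a × b) / GCD(a, b)
LCM(54, 110) = (54 × 110) / 2
LCM(54, 110) = 5940 / 2
LCM(54, 110) = 2970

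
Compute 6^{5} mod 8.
0

Using successive squaring:
Binary expansion of 5: 101
Powers of 6 mod 8 (each is the square of the previous):
  6^1 ≡ 6 (mod 8)
  6^2 ≡ 6² = 36 ≡ 4 (mod 8)
  6^4 ≡ 4² = 16 ≡ 0 (mod 8)
5 = 4 + 1, so 6^5 = 6^4 × 6^1 ≡ 0 × 6 (mod 8)
Multiplying step by step:
  0 × 6 = 0 ≡ 0 (mod 8)
Result: 6^5 ≡ 0 (mod 8)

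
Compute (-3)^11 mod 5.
Using Fermat: (-3)^{4} ≡ 1 (mod 5). 11 ≡ 3 (mod 4). So (-3)^{11} ≡ (-3)^{3} ≡ 3 (mod 5)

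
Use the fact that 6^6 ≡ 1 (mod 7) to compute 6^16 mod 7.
By Fermat: 6^{6} ≡ 1 (mod 7). 16 = 2×6 + 4. So 6^{16} ≡ 6^{4} ≡ 1 (mod 7)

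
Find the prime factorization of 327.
3 × 109

Divide by primes starting from smallest:
327 ÷ 3 = 109
109 ÷ 109 = 1

327 = 3 × 109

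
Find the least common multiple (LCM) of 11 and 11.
11

First find GCD(11, 11) using the Euclidean algorithm:
11 = 1 × 11 + 0
GCD(11, 11) = 11

LCM formula: LCM(a, b) = (a × b) / GCD(a, b)
LCM(11, 11) = (11 × 11) / 11
LCM(11, 11) = 121 / 11
LCM(11, 11) = 11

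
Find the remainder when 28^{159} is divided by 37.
By Fermat: 28^{36} ≡ 1 (mod 37). 159 = 4×36 + 15. So 28^{159} ≡ 28^{15} ≡ 27 (mod 37)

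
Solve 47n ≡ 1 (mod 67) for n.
47^(-1) ≡ 10 (mod 67). Verification: 47 × 10 = 470 ≡ 1 (mod 67)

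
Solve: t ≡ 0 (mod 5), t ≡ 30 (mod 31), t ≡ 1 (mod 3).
M = 5 × 31 × 3 = 465. M₁ = 93, y₁ ≡ 2 (mod 5). M₂ = 15, y₂ ≡ 29 (mod 31). M₃ = 155, y₃ ≡ 2 (mod 3). t = 0×93×2 + 30×15×29 + 1×155×2 ≡ 340 (mod 465)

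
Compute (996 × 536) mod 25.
6

(996 × 536) = 533856
533856 mod 25 = 6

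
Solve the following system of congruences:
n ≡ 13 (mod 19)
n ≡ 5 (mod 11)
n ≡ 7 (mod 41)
7100

Using the Chinese Remainder Theorem:
M = product of moduli = 8569
For equation 1: M_1 = 451, 451 ≡ 14 (mod 19), inverse of 451 mod 19 is 15 (check: 14 × 15 = 210 ≡ 1 (mod 19))
For equation 2: M_2 = 779, 779 ≡ 9 (mod 11), inverse of 779 mod 11 is 5 (check: 9 × 5 = 45 ≡ 1 (mod 11))
For equation 3: M_3 = 209, 209 ≡ 4 (mod 41), inverse of 209 mod 41 is 31 (check: 4 × 31 = 124 ≡ 1 (mod 41))
Combine: n ≡ Σ r_i×M_i×(M_i⁻¹ mod m_i) = 13×451×15 + 5×779×5 + 7×209×31 = 87945 + 19475 + 45353 = 152773
152773 mod 8569 = 7100
n ≡ 7100 (mod 8569)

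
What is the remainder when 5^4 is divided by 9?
4 = 4 (binary 100). Repeated squaring mod 9: 5^1 ≡ 5; 5^2 ≡ 5² = 25 ≡ 7; 5^4 ≡ 7² = 49 ≡ 4. So 5^4 ≡ 4 (mod 9).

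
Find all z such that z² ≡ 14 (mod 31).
The square roots of 14 mod 31 are 18 and 13. Verify: 18² = 324 ≡ 14 (mod 31)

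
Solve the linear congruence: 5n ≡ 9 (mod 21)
6

Since gcd(5, 21) = 1 divides 9, a solution exists.
Multiply both sides by the inverse of 5 mod 21:
  5^(-1) mod 21 = 17
  x ≡ 17 × 9 ≡ 153 ≡ 6 (mod 21)
Verification: 5 × 6 = 30 = 1 × 21 + 9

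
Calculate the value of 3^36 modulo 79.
Using repeated squaring. 36 = 32 + 4 (binary 100100). Repeated squaring mod 79: 3^1 ≡ 3; 3^2 ≡ 3² = 9 ≡ 9; 3^4 ≡ 9² = 81 ≡ 2; 3^8 ≡ 2² = 4 ≡ 4; 3^16 ≡ 4² = 16 ≡ 16; 3^32 ≡ 16² = 256 ≡ 19. Multiply: 3^36 = 3^32 × 3^4 ≡ 19 × 2 (mod 79): 19 × 2 = 38 ≡ 38. So 3^36 ≡ 38 (mod 79).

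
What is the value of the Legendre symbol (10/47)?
(10/47) = 10^{23} mod 47 = -1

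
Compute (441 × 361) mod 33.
9

(441 × 361) = 159201
159201 mod 33 = 9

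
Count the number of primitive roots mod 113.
Number of primitive roots mod 113 = φ(112) = 48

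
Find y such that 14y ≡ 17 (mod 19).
8

Since gcd(14, 19) = 1 divides 17, a solution exists.
Multiply both sides by the inverse of 14 mod 19:
  14^(-1) mod 19 = 15
  x ≡ 15 × 17 ≡ 255 ≡ 8 (mod 19)
Verification: 14 × 8 = 112 = 5 × 19 + 17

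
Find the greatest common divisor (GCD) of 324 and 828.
36

Using the Euclidean algorithm:
324 = 0 × 828 + 324
828 = 2 × 324 + 180
324 = 1 × 180 + 144
180 = 1 × 144 + 36
144 = 4 × 36 + 0

GCD(324, 828) = 36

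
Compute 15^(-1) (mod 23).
20

Using Extended Euclidean Algorithm:
gcd(15, 23) = 1
Bezout coefficients: 15 × -3 + 23 × 2 = 1
So 15 × -3 ≡ 1 (mod 23)
The inverse is -3 mod 23 = 20
Verification: 15 × 20 = 300 = 13 × 23 + 1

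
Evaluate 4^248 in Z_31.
Using Fermat: 4^{30} ≡ 1 (mod 31). 248 ≡ 8 (mod 30). So 4^{248} ≡ 4^{8} ≡ 2 (mod 31)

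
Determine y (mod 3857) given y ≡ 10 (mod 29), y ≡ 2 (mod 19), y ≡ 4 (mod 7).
648

Using the Chinese Remainder Theorem:
M = product of moduli = 3857
For equation 1: M_1 = 133, 133 ≡ 17 (mod 29), inverse of 133 mod 29 is 12 (check: 17 × 12 = 204 ≡ 1 (mod 29))
For equation 2: M_2 = 203, 203 ≡ 13 (mod 19), inverse of 203 mod 19 is 3 (check: 13 × 3 = 39 ≡ 1 (mod 19))
For equation 3: M_3 = 551, 551 ≡ 5 (mod 7), inverse of 551 mod 7 is 3 (check: 5 × 3 = 15 ≡ 1 (mod 7))
Combine: y ≡ Σ r_i×M_i×(M_i⁻¹ mod m_i) = 10×133×12 + 2×203×3 + 4×551×3 = 15960 + 1218 + 6612 = 23790
23790 mod 3857 = 648
y ≡ 648 (mod 3857)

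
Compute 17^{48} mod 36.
1

Using successive squaring:
Binary expansion of 48: 110000
Powers of 17 mod 36 (each is the square of the previous):
  17^1 ≡ 17 (mod 36)
  17^2 ≡ 17² = 289 ≡ 1 (mod 36)
  17^4 ≡ 1² = 1 ≡ 1 (mod 36)
  17^8 ≡ 1² = 1 ≡ 1 (mod 36)
  17^16 ≡ 1² = 1 ≡ 1 (mod 36)
  17^32 ≡ 1² = 1 ≡ 1 (mod 36)
48 = 32 + 16, so 17^48 = 17^32 × 17^16 ≡ 1 × 1 (mod 36)
Multiplying step by step:
  1 × 1 = 1 ≡ 1 (mod 36)
Result: 17^48 ≡ 1 (mod 36)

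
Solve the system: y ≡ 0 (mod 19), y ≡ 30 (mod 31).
M = 19 × 31 = 589. M₁ = 31, y₁ ≡ 8 (mod 19). M₂ = 19, y₂ ≡ 18 (mod 31). y = 0×31×8 + 30×19×18 ≡ 247 (mod 589)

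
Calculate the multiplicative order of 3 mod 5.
Powers of 3 mod 5: 3^1≡3, 3^2≡4, 3^3≡2, 3^4≡1. Order = 4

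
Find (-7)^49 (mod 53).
Using repeated squaring. (-7) ≡ 46 (mod 53). 49 = 32 + 16 + 1 (binary 110001). Repeated squaring mod 53: 46^1 ≡ 46; 46^2 ≡ 46² = 2116 ≡ 49; 46^4 ≡ 49² = 2401 ≡ 16; 46^8 ≡ 16² = 256 ≡ 44; 46^16 ≡ 44² = 1936 ≡ 28; 46^32 ≡ 28² = 784 ≡ 42. Multiply: (-7)^49 ≡ 46^32 × 46^16 × 46^1 ≡ 42 × 28 × 46 (mod 53): 42 × 28 = 1176 ≡ 10; 10 × 46 = 460 ≡ 36. So (-7)^49 ≡ 36 (mod 53).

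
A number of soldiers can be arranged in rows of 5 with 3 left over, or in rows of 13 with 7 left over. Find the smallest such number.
M = 5 × 13 = 65. M₁ = 13, y₁ ≡ 2 (mod 5). M₂ = 5, y₂ ≡ 8 (mod 13). z = 3×13×2 + 7×5×8 ≡ 33 (mod 65). The smallest positive such number is 33.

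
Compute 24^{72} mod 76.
20

Using successive squaring:
Binary expansion of 72: 1001000
Powers of 24 mod 76 (each is the square of the previous):
  24^1 ≡ 24 (mod 76)
  24^2 ≡ 24² = 576 ≡ 44 (mod 76)
  24^4 ≡ 44² = 1936 ≡ 36 (mod 76)
  24^8 ≡ 36² = 1296 ≡ 4 (mod 76)
  24^16 ≡ 4² = 16 ≡ 16 (mod 76)
  24^32 ≡ 16² = 256 ≡ 28 (mod 76)
  24^64 ≡ 28² = 784 ≡ 24 (mod 76)
72 = 64 + 8, so 24^72 = 24^64 × 24^8 ≡ 24 × 4 (mod 76)
Multiplying step by step:
  24 × 4 = 96 ≡ 20 (mod 76)
Result: 24^72 ≡ 20 (mod 76)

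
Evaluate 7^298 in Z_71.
Using Fermat: 7^{70} ≡ 1 (mod 71). 298 ≡ 18 (mod 70). So 7^{298} ≡ 7^{18} ≡ 8 (mod 71)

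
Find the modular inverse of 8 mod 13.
8^(-1) ≡ 5 (mod 13). Verification: 8 × 5 = 40 ≡ 1 (mod 13)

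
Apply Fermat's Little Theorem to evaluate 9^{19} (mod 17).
15

By Fermat's Little Theorem, a^(p-1) ≡ 1 (mod p) for prime p and gcd(a, p) = 1
Here p = 17, so 9^16 ≡ 1 (mod 17)
We can reduce the exponent: 19 mod 16 = 3
So 9^19 ≡ 9^3 (mod 17)
Computing: 9^3 mod 17 = 15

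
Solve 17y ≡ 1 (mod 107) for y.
63

Using Extended Euclidean Algorithm:
gcd(17, 107) = 1
Bezout coefficients: 17 × -44 + 107 × 7 = 1
So 17 × -44 ≡ 1 (mod 107)
The inverse is -44 mod 107 = 63
Verification: 17 × 63 = 1071 = 10 × 107 + 1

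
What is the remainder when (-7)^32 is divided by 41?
Using repeated squaring. (-7) ≡ 34 (mod 41). 32 = 32 (binary 100000). Repeated squaring mod 41: 34^1 ≡ 34; 34^2 ≡ 34² = 1156 ≡ 8; 34^4 ≡ 8² = 64 ≡ 23; 34^8 ≡ 23² = 529 ≡ 37; 34^16 ≡ 37² = 1369 ≡ 16; 34^32 ≡ 16² = 256 ≡ 10. So (-7)^32 ≡ 10 (mod 41).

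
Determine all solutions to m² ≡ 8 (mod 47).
The square roots of 8 mod 47 are 14 and 33. Verify: 14² = 196 ≡ 8 (mod 47)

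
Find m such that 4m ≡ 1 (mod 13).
4^(-1) ≡ 10 (mod 13). Verification: 4 × 10 = 40 ≡ 1 (mod 13)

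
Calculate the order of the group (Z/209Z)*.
180

Prime factorization: 209 = 11 × 19
Using the formula φ(n) = n × Π(1 - 1/p) for each prime factor p:
φ(209) = 209 × (1 - 1/11) × (1 - 1/19)
φ(209) = 180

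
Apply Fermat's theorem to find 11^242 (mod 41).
By Fermat: 11^{40} ≡ 1 (mod 41). 242 ≡ 2 (mod 40). So 11^{242} ≡ 11^{2} ≡ 39 (mod 41)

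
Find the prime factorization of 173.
173

Divide by primes starting from smallest:
173 ÷ 173 = 1

173 = 173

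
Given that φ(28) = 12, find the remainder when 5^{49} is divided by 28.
By Euler: 5^{12} ≡ 1 (mod 28) since gcd(5, 28) = 1. 49 = 4×12 + 1. So 5^{49} ≡ 5^{1} ≡ 5 (mod 28)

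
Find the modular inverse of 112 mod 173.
112^(-1) ≡ 17 (mod 173). Verification: 112 × 17 = 1904 ≡ 1 (mod 173)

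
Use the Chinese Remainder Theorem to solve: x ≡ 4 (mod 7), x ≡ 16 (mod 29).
M = 7 × 29 = 203. M₁ = 29, y₁ ≡ 1 (mod 7). M₂ = 7, y₂ ≡ 25 (mod 29). x = 4×29×1 + 16×7×25 ≡ 74 (mod 203)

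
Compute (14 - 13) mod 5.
1

(14 - 13) = 1
1 mod 5 = 1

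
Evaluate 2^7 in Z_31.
7 = 4 + 2 + 1 (binary 111). Repeated squaring mod 31: 2^1 ≡ 2; 2^2 ≡ 2² = 4 ≡ 4; 2^4 ≡ 4² = 16 ≡ 16. Multiply: 2^7 = 2^4 × 2^2 × 2^1 ≡ 16 × 4 × 2 (mod 31): 16 × 4 = 64 ≡ 2; 2 × 2 = 4 ≡ 4. So 2^7 ≡ 4 (mod 31).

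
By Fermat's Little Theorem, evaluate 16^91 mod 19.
By Fermat: 16^{18} ≡ 1 (mod 19). 91 = 5×18 + 1. So 16^{91} ≡ 16^{1} ≡ 16 (mod 19)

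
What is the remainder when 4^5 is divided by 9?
5 = 4 + 1 (binary 101). Repeated squaring mod 9: 4^1 ≡ 4; 4^2 ≡ 4² = 16 ≡ 7; 4^4 ≡ 7² = 49 ≡ 4. Multiply: 4^5 = 4^4 × 4^1 ≡ 4 × 4 (mod 9): 4 × 4 = 16 ≡ 7. So 4^5 ≡ 7 (mod 9).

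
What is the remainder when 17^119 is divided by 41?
Using Fermat: 17^{40} ≡ 1 (mod 41). 119 ≡ 39 (mod 40). So 17^{119} ≡ 17^{39} ≡ 29 (mod 41)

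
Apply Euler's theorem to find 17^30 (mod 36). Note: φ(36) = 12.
By Euler: 17^{12} ≡ 1 (mod 36) since gcd(17, 36) = 1. 30 = 2×12 + 6. So 17^{30} ≡ 17^{6} ≡ 1 (mod 36)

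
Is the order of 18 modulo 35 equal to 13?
No, the actual order is 12, not 13.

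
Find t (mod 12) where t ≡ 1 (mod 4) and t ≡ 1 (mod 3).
M = 4 × 3 = 12. M₁ = 3, y₁ ≡ 3 (mod 4). M₂ = 4, y₂ ≡ 1 (mod 3). t = 1×3×3 + 1×4×1 ≡ 1 (mod 12)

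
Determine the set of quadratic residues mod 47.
QRs mod 47: {1, 2, 3, 4, 6, 7, 8, 9, 12, 14, 16, 17, 18, 21, 24, 25, 27, 28, 32, 34, 36, 37, 42}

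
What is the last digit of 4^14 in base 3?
Using Fermat: 4^{2} ≡ 1 (mod 3). 14 ≡ 0 (mod 2). So 4^{14} ≡ 4^{0} ≡ 1 (mod 3)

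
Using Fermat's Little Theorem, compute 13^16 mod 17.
By Fermat's Little Theorem, 13^{16} ≡ 1 (mod 17) since 17 is prime and gcd(13, 17) = 1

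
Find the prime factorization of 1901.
1901

Divide by primes starting from smallest:
1901 ÷ 1901 = 1

1901 = 1901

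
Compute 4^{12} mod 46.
4

Using successive squaring:
Binary expansion of 12: 1100
Powers of 4 mod 46 (each is the square of the previous):
  4^1 ≡ 4 (mod 46)
  4^2 ≡ 4² = 16 ≡ 16 (mod 46)
  4^4 ≡ 16² = 256 ≡ 26 (mod 46)
  4^8 ≡ 26² = 676 ≡ 32 (mod 46)
12 = 8 + 4, so 4^12 = 4^8 × 4^4 ≡ 32 × 26 (mod 46)
Multiplying step by step:
  32 × 26 = 832 ≡ 4 (mod 46)
Result: 4^12 ≡ 4 (mod 46)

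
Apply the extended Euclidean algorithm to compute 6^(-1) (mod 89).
Extended GCD: 6(15) + 89(-1) = 1. So 6^(-1) ≡ 15 ≡ 15 (mod 89). Verify: 6 × 15 = 90 ≡ 1 (mod 89)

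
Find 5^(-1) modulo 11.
9

Using Extended Euclidean Algorithm:
gcd(5, 11) = 1
Bezout coefficients: 5 × -2 + 11 × 1 = 1
So 5 × -2 ≡ 1 (mod 11)
The inverse is -2 mod 11 = 9
Verification: 5 × 9 = 45 = 4 × 11 + 1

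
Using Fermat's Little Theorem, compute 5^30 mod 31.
By Fermat's Little Theorem, 5^{30} ≡ 1 (mod 31) since 31 is prime and gcd(5, 31) = 1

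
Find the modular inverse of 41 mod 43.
41^(-1) ≡ 21 (mod 43). Verification: 41 × 21 = 861 ≡ 1 (mod 43)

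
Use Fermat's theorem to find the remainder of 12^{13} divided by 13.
12

By Fermat's Little Theorem, a^(p-1) ≡ 1 (mod p) for prime p and gcd(a, p) = 1
Here p = 13, so 12^12 ≡ 1 (mod 13)
We can reduce the exponent: 13 mod 12 = 1
So 12^13 ≡ 12^1 (mod 13)
Computing: 12^1 mod 13 = 12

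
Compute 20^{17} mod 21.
20

Using successive squaring:
Binary expansion of 17: 10001
Powers of 20 mod 21 (each is the square of the previous):
  20^1 ≡ 20 (mod 21)
  20^2 ≡ 20² = 400 ≡ 1 (mod 21)
  20^4 ≡ 1² = 1 ≡ 1 (mod 21)
  20^8 ≡ 1² = 1 ≡ 1 (mod 21)
  20^16 ≡ 1² = 1 ≡ 1 (mod 21)
17 = 16 + 1, so 20^17 = 20^16 × 20^1 ≡ 1 × 20 (mod 21)
Multiplying step by step:
  1 × 20 = 20 ≡ 20 (mod 21)
Result: 20^17 ≡ 20 (mod 21)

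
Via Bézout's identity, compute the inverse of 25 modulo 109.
Extended GCD: 25(48) + 109(-11) = 1. So 25^(-1) ≡ 48 ≡ 48 (mod 109). Verify: 25 × 48 = 1200 ≡ 1 (mod 109)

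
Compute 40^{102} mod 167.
19

Using successive squaring:
Binary expansion of 102: 1100110
Powers of 40 mod 167 (each is the square of the previous):
  40^1 ≡ 40 (mod 167)
  40^2 ≡ 40² = 1600 ≡ 97 (mod 167)
  40^4 ≡ 97² = 9409 ≡ 57 (mod 167)
  40^8 ≡ 57² = 3249 ≡ 76 (mod 167)
  40^16 ≡ 76² = 5776 ≡ 98 (mod 167)
  40^32 ≡ 98² = 9604 ≡ 85 (mod 167)
  40^64 ≡ 85² = 7225 ≡ 44 (mod 167)
102 = 64 + 32 + 4 + 2, so 40^102 = 40^64 × 40^32 × 40^4 × 40^2 ≡ 44 × 85 × 57 × 97 (mod 167)
Multiplying step by step:
  44 × 85 = 3740 ≡ 66 (mod 167)
  66 × 57 = 3762 ≡ 88 (mod 167)
  88 × 97 = 8536 ≡ 19 (mod 167)
Result: 40^102 ≡ 19 (mod 167)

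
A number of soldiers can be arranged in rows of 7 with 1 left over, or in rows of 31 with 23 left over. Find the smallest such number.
M = 7 × 31 = 217. M₁ = 31, y₁ ≡ 5 (mod 7). M₂ = 7, y₂ ≡ 9 (mod 31). z = 1×31×5 + 23×7×9 ≡ 85 (mod 217). The smallest positive such number is 85.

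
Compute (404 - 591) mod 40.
13

(404 - 591) = -187
-187 mod 40 = 13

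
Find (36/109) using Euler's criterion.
(36/109) = 36^{54} mod 109 = 1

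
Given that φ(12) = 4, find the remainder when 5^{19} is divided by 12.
By Euler: 5^{4} ≡ 1 (mod 12) since gcd(5, 12) = 1. 19 = 4×4 + 3. So 5^{19} ≡ 5^{3} ≡ 5 (mod 12)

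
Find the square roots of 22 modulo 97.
The square roots of 22 mod 97 are 33 and 64. Verify: 33² = 1089 ≡ 22 (mod 97)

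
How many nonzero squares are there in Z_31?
For prime 31, there are (p-1)/2 = (31-1)/2 = 15 quadratic residues (excluding 0).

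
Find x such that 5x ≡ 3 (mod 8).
7

Since gcd(5, 8) = 1 divides 3, a solution exists.
Multiply both sides by the inverse of 5 mod 8:
  5^(-1) mod 8 = 5
  x ≡ 5 × 3 ≡ 15 ≡ 7 (mod 8)
Verification: 5 × 7 = 35 = 4 × 8 + 3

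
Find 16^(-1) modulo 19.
6

Using Extended Euclidean Algorithm:
gcd(16, 19) = 1
Bezout coefficients: 16 × 6 + 19 × -5 = 1
So 16 × 6 ≡ 1 (mod 19)
The inverse is 6 mod 19 = 6
Verification: 16 × 6 = 96 = 5 × 19 + 1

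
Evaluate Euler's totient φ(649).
580

Prime factorization: 649 = 11 × 59
Using the formula φ(n) = n × Π(1 - 1/p) for each prime factor p:
φ(649) = 649 × (1 - 1/11) × (1 - 1/59)
φ(649) = 580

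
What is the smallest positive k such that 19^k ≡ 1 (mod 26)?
Powers of 19 mod 26: 19^1≡19, 19^2≡23, 19^3≡21, 19^4≡9, 19^5≡15, 19^6≡25, 19^7≡7, 19^8≡3, 19^9≡5, 19^10≡17, 19^11≡11, 19^12≡1. Order = 12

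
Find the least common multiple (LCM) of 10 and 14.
70

First find GCD(10, 14) using the Euclidean algorithm:
10 = 0 × 14 + 10
14 = 1 × 10 + 4
10 = 2 × 4 + 2
4 = 2 × 2 + 0
GCD(10, 14) = 2

LCM formula: LCM(a, b) = (a × b) / GCD(a, b)
LCM(10, 14) = (10 × 14) / 2
LCM(10, 14) = 140 / 2
LCM(10, 14) = 70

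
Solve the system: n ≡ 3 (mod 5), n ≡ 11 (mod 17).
M = 5 × 17 = 85. M₁ = 17, y₁ ≡ 3 (mod 5). M₂ = 5, y₂ ≡ 7 (mod 17). n = 3×17×3 + 11×5×7 ≡ 28 (mod 85)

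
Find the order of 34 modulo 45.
Powers of 34 mod 45: 34^1≡34, 34^2≡31, 34^3≡19, 34^4≡16, 34^5≡4, 34^6≡1. Order = 6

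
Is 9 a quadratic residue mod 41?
By Euler's criterion: 9^{20} ≡ 1 (mod 41). Since this equals 1, 9 is a QR.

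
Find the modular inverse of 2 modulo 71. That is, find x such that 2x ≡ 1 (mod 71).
36

Using Extended Euclidean Algorithm:
gcd(2, 71) = 1
Bezout coefficients: 2 × -35 + 71 × 1 = 1
So 2 × -35 ≡ 1 (mod 71)
The inverse is -35 mod 71 = 36
Verification: 2 × 36 = 72 = 1 × 71 + 1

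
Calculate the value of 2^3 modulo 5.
3 = 2 + 1 (binary 11). Repeated squaring mod 5: 2^1 ≡ 2; 2^2 ≡ 2² = 4 ≡ 4. Multiply: 2^3 = 2^2 × 2^1 ≡ 4 × 2 (mod 5): 4 × 2 = 8 ≡ 3. So 2^3 ≡ 3 (mod 5).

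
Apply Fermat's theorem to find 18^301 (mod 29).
By Fermat: 18^{28} ≡ 1 (mod 29). 301 ≡ 21 (mod 28). So 18^{301} ≡ 18^{21} ≡ 12 (mod 29)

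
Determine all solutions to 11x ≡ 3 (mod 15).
3

Since gcd(11, 15) = 1 divides 3, a solution exists.
Multiply both sides by the inverse of 11 mod 15:
  11^(-1) mod 15 = 11
  x ≡ 11 × 3 ≡ 33 ≡ 3 (mod 15)
Verification: 11 × 3 = 33 = 2 × 15 + 3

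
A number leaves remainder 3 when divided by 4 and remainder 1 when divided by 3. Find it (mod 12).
M = 4 × 3 = 12. M₁ = 3, y₁ ≡ 3 (mod 4). M₂ = 4, y₂ ≡ 1 (mod 3). z = 3×3×3 + 1×4×1 ≡ 7 (mod 12)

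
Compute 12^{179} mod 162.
0

Using successive squaring:
Binary expansion of 179: 10110011
Powers of 12 mod 162 (each is the square of the previous):
  12^1 ≡ 12 (mod 162)
  12^2 ≡ 12² = 144 ≡ 144 (mod 162)
  12^4 ≡ 144² = 20736 ≡ 0 (mod 162)
  12^8 ≡ 0² = 0 ≡ 0 (mod 162)
  12^16 ≡ 0² = 0 ≡ 0 (mod 162)
  12^32 ≡ 0² = 0 ≡ 0 (mod 162)
  12^64 ≡ 0² = 0 ≡ 0 (mod 162)
  12^128 ≡ 0² = 0 ≡ 0 (mod 162)
179 = 128 + 32 + 16 + 2 + 1, so 12^179 = 12^128 × 12^32 × 12^16 × 12^2 × 12^1 ≡ 0 × 0 × 0 × 144 × 12 (mod 162)
Multiplying step by step:
  0 × 0 = 0 ≡ 0 (mod 162)
  0 × 0 = 0 ≡ 0 (mod 162)
  0 × 144 = 0 ≡ 0 (mod 162)
  0 × 12 = 0 ≡ 0 (mod 162)
Result: 12^179 ≡ 0 (mod 162)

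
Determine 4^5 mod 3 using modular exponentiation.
4 ≡ 1 (mod 3). 5 = 4 + 1 (binary 101). Repeated squaring mod 3: 1^1 ≡ 1; 1^2 ≡ 1² = 1 ≡ 1; 1^4 ≡ 1² = 1 ≡ 1. Multiply: 4^5 ≡ 1^4 × 1^1 ≡ 1 × 1 (mod 3): 1 × 1 = 1 ≡ 1. So 4^5 ≡ 1 (mod 3).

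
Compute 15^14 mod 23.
Using repeated squaring. 14 = 8 + 4 + 2 (binary 1110). Repeated squaring mod 23: 15^1 ≡ 15; 15^2 ≡ 15² = 225 ≡ 18; 15^4 ≡ 18² = 324 ≡ 2; 15^8 ≡ 2² = 4 ≡ 4. Multiply: 15^14 = 15^8 × 15^4 × 15^2 ≡ 4 × 2 × 18 (mod 23): 4 × 2 = 8 ≡ 8; 8 × 18 = 144 ≡ 6. So 15^14 ≡ 6 (mod 23).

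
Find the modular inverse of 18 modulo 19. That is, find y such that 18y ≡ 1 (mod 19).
18

Using Extended Euclidean Algorithm:
gcd(18, 19) = 1
Bezout coefficients: 18 × -1 + 19 × 1 = 1
So 18 × -1 ≡ 1 (mod 19)
The inverse is -1 mod 19 = 18
Verification: 18 × 18 = 324 = 17 × 19 + 1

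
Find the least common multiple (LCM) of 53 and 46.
2438

First find GCD(53, 46) using the Euclidean algorithm:
53 = 1 × 46 + 7
46 = 6 × 7 + 4
7 = 1 × 4 + 3
4 = 1 × 3 + 1
3 = 3 × 1 + 0
GCD(53, 46) = 1

LCM formula: LCM(a, b) = (a × b) / GCD(a, b)
LCM(53, 46) = (53 × 46) / 1
LCM(53, 46) = 2438 / 1
LCM(53, 46) = 2438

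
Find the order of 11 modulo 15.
Powers of 11 mod 15: 11^1≡11, 11^2≡1. Order = 2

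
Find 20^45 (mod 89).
Using repeated squaring. 45 = 32 + 8 + 4 + 1 (binary 101101). Repeated squaring mod 89: 20^1 ≡ 20; 20^2 ≡ 20² = 400 ≡ 44; 20^4 ≡ 44² = 1936 ≡ 67; 20^8 ≡ 67² = 4489 ≡ 39; 20^16 ≡ 39² = 1521 ≡ 8; 20^32 ≡ 8² = 64 ≡ 64. Multiply: 20^45 = 20^32 × 20^8 × 20^4 × 20^1 ≡ 64 × 39 × 67 × 20 (mod 89): 64 × 39 = 2496 ≡ 4; 4 × 67 = 268 ≡ 1; 1 × 20 = 20 ≡ 20. So 20^45 ≡ 20 (mod 89).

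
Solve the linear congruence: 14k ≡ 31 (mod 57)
47

Since gcd(14, 57) = 1 divides 31, a solution exists.
Multiply both sides by the inverse of 14 mod 57:
  14^(-1) mod 57 = 53
  x ≡ 53 × 31 ≡ 1643 ≡ 47 (mod 57)
Verification: 14 × 47 = 658 = 11 × 57 + 31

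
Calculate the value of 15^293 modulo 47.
Using Fermat: 15^{46} ≡ 1 (mod 47). 293 ≡ 17 (mod 46). So 15^{293} ≡ 15^{17} ≡ 29 (mod 47)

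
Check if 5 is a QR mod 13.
By Euler's criterion: 5^{6} ≡ 12 (mod 13). Since this equals -1 (≡ 12), 5 is not a QR.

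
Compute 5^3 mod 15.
3 = 2 + 1 (binary 11). Repeated squaring mod 15: 5^1 ≡ 5; 5^2 ≡ 5² = 25 ≡ 10. Multiply: 5^3 = 5^2 × 5^1 ≡ 10 × 5 (mod 15): 10 × 5 = 50 ≡ 5. So 5^3 ≡ 5 (mod 15).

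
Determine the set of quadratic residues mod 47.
QRs mod 47: {1, 2, 3, 4, 6, 7, 8, 9, 12, 14, 16, 17, 18, 21, 24, 25, 27, 28, 32, 34, 36, 37, 42}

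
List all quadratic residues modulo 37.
QRs mod 37: {1, 3, 4, 7, 9, 10, 11, 12, 16, 21, 25, 26, 27, 28, 30, 33, 34, 36}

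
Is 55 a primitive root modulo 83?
Yes

To verify, check if 55^(82/q) ≢ 1 (mod 83) for each prime divisor q of 82
Divisors of 82 = 82: [1, 2, 41, 82]
  55^(82/41) = 55^2 ≡ 37 (mod 83)
  55^(82/2) = 55^41 ≡ 82 (mod 83)
Conclusion: 55 is a primitive root modulo 83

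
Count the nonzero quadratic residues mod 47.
For prime 47, there are (p-1)/2 = (47-1)/2 = 23 quadratic residues (excluding 0).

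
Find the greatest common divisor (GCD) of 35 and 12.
1

Using the Euclidean algorithm:
35 = 2 × 12 + 11
12 = 1 × 11 + 1
11 = 11 × 1 + 0

GCD(35, 12) = 1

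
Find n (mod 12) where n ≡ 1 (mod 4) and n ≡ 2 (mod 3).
M = 4 × 3 = 12. M₁ = 3, y₁ ≡ 3 (mod 4). M₂ = 4, y₂ ≡ 1 (mod 3). n = 1×3×3 + 2×4×1 ≡ 5 (mod 12)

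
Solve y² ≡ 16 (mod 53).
The square roots of 16 mod 53 are 49 and 4. Verify: 49² = 2401 ≡ 16 (mod 53)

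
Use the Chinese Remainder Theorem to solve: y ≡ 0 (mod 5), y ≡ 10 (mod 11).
M = 5 × 11 = 55. M₁ = 11, y₁ ≡ 1 (mod 5). M₂ = 5, y₂ ≡ 9 (mod 11). y = 0×11×1 + 10×5×9 ≡ 10 (mod 55)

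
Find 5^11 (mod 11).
Using Fermat: 5^{10} ≡ 1 (mod 11). 11 ≡ 1 (mod 10). So 5^{11} ≡ 5^{1} ≡ 5 (mod 11)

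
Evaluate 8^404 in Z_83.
Using Fermat: 8^{82} ≡ 1 (mod 83). 404 ≡ 76 (mod 82). So 8^{404} ≡ 8^{76} ≡ 36 (mod 83)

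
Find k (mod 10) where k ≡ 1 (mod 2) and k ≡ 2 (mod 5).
M = 2 × 5 = 10. M₁ = 5, y₁ ≡ 1 (mod 2). M₂ = 2, y₂ ≡ 3 (mod 5). k = 1×5×1 + 2×2×3 ≡ 7 (mod 10)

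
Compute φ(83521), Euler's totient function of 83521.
78608

Prime factorization: 83521 = 17^4
Using the formula φ(n) = n × Π(1 - 1/p) for each prime factor p:
φ(83521) = 83521 × (1 - 1/17)
φ(83521) = 78608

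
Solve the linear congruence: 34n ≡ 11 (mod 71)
40

Since gcd(34, 71) = 1 divides 11, a solution exists.
Multiply both sides by the inverse of 34 mod 71:
  34^(-1) mod 71 = 23
  x ≡ 23 × 11 ≡ 253 ≡ 40 (mod 71)
Verification: 34 × 40 = 1360 = 19 × 71 + 11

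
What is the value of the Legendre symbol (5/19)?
(5/19) = 5^{9} mod 19 = 1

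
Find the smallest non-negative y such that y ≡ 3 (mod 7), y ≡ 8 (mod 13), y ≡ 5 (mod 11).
346

Using the Chinese Remainder Theorem:
M = product of moduli = 1001
For equation 1: M_1 = 143, 143 ≡ 3 (mod 7), inverse of 143 mod 7 is 5 (check: 3 × 5 = 15 ≡ 1 (mod 7))
For equation 2: M_2 = 77, 77 ≡ 12 (mod 13), inverse of 77 mod 13 is 12 (check: 12 × 12 = 144 ≡ 1 (mod 13))
For equation 3: M_3 = 91, 91 ≡ 3 (mod 11), inverse of 91 mod 11 is 4 (check: 3 × 4 = 12 ≡ 1 (mod 11))
Combine: y ≡ Σ r_i×M_i×(M_i⁻¹ mod m_i) = 3×143×5 + 8×77×12 + 5×91×4 = 2145 + 7392 + 1820 = 11357
11357 mod 1001 = 346
y ≡ 346 (mod 1001)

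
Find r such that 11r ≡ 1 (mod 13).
11^(-1) ≡ 6 (mod 13). Verification: 11 × 6 = 66 ≡ 1 (mod 13)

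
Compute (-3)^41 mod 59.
Using repeated squaring. (-3) ≡ 56 (mod 59). 41 = 32 + 8 + 1 (binary 101001). Repeated squaring mod 59: 56^1 ≡ 56; 56^2 ≡ 56² = 3136 ≡ 9; 56^4 ≡ 9² = 81 ≡ 22; 56^8 ≡ 22² = 484 ≡ 12; 56^16 ≡ 12² = 144 ≡ 26; 56^32 ≡ 26² = 676 ≡ 27. Multiply: (-3)^41 ≡ 56^32 × 56^8 × 56^1 ≡ 27 × 12 × 56 (mod 59): 27 × 12 = 324 ≡ 29; 29 × 56 = 1624 ≡ 31. So (-3)^41 ≡ 31 (mod 59).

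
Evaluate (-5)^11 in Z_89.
Using repeated squaring. (-5) ≡ 84 (mod 89). 11 = 8 + 2 + 1 (binary 1011). Repeated squaring mod 89: 84^1 ≡ 84; 84^2 ≡ 84² = 7056 ≡ 25; 84^4 ≡ 25² = 625 ≡ 2; 84^8 ≡ 2² = 4 ≡ 4. Multiply: (-5)^11 ≡ 84^8 × 84^2 × 84^1 ≡ 4 × 25 × 84 (mod 89): 4 × 25 = 100 ≡ 11; 11 × 84 = 924 ≡ 34. So (-5)^11 ≡ 34 (mod 89).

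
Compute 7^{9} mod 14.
7

Using successive squaring:
Binary expansion of 9: 1001
Powers of 7 mod 14 (each is the square of the previous):
  7^1 ≡ 7 (mod 14)
  7^2 ≡ 7² = 49 ≡ 7 (mod 14)
  7^4 ≡ 7² = 49 ≡ 7 (mod 14)
  7^8 ≡ 7² = 49 ≡ 7 (mod 14)
9 = 8 + 1, so 7^9 = 7^8 × 7^1 ≡ 7 × 7 (mod 14)
Multiplying step by step:
  7 × 7 = 49 ≡ 7 (mod 14)
Result: 7^9 ≡ 7 (mod 14)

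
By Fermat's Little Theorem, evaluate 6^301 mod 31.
By Fermat: 6^{30} ≡ 1 (mod 31). 301 ≡ 1 (mod 30). So 6^{301} ≡ 6^{1} ≡ 6 (mod 31)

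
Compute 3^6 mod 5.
6 = 4 + 2 (binary 110). Repeated squaring mod 5: 3^1 ≡ 3; 3^2 ≡ 3² = 9 ≡ 4; 3^4 ≡ 4² = 16 ≡ 1. Multiply: 3^6 = 3^4 × 3^2 ≡ 1 × 4 (mod 5): 1 × 4 = 4 ≡ 4. So 3^6 ≡ 4 (mod 5).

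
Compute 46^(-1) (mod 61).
46^(-1) ≡ 4 (mod 61). Verification: 46 × 4 = 184 ≡ 1 (mod 61)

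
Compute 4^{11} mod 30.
4

Using successive squaring:
Binary expansion of 11: 1011
Powers of 4 mod 30 (each is the square of the previous):
  4^1 ≡ 4 (mod 30)
  4^2 ≡ 4² = 16 ≡ 16 (mod 30)
  4^4 ≡ 16² = 256 ≡ 16 (mod 30)
  4^8 ≡ 16² = 256 ≡ 16 (mod 30)
11 = 8 + 2 + 1, so 4^11 = 4^8 × 4^2 × 4^1 ≡ 16 × 16 × 4 (mod 30)
Multiplying step by step:
  16 × 16 = 256 ≡ 16 (mod 30)
  16 × 4 = 64 ≡ 4 (mod 30)
Result: 4^11 ≡ 4 (mod 30)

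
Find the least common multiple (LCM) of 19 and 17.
323

First find GCD(19, 17) using the Euclidean algorithm:
19 = 1 × 17 + 2
17 = 8 × 2 + 1
2 = 2 × 1 + 0
GCD(19, 17) = 1

LCM formula: LCM(a, b) = (a × b) / GCD(a, b)
LCM(19, 17) = (19 × 17) / 1
LCM(19, 17) = 323 / 1
LCM(19, 17) = 323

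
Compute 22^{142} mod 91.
22

Using successive squaring:
Binary expansion of 142: 10001110
Powers of 22 mod 91 (each is the square of the previous):
  22^1 ≡ 22 (mod 91)
  22^2 ≡ 22² = 484 ≡ 29 (mod 91)
  22^4 ≡ 29² = 841 ≡ 22 (mod 91)
  22^8 ≡ 22² = 484 ≡ 29 (mod 91)
  22^16 ≡ 29² = 841 ≡ 22 (mod 91)
  22^32 ≡ 22² = 484 ≡ 29 (mod 91)
  22^64 ≡ 29² = 841 ≡ 22 (mod 91)
  22^128 ≡ 22² = 484 ≡ 29 (mod 91)
142 = 128 + 8 + 4 + 2, so 22^142 = 22^128 × 22^8 × 22^4 × 22^2 ≡ 29 × 29 × 22 × 29 (mod 91)
Multiplying step by step:
  29 × 29 = 841 ≡ 22 (mod 91)
  22 × 22 = 484 ≡ 29 (mod 91)
  29 × 29 = 841 ≡ 22 (mod 91)
Result: 22^142 ≡ 22 (mod 91)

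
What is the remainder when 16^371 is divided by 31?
Using Fermat: 16^{30} ≡ 1 (mod 31). 371 ≡ 11 (mod 30). So 16^{371} ≡ 16^{11} ≡ 16 (mod 31)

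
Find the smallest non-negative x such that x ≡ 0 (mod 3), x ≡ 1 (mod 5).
6

Using the Chinese Remainder Theorem:
M = product of moduli = 15
For equation 1: M_1 = 5, 5 ≡ 2 (mod 3), inverse of 5 mod 3 is 2 (check: 2 × 2 = 4 ≡ 1 (mod 3))
For equation 2: M_2 = 3, 3 ≡ 3 (mod 5), inverse of 3 mod 5 is 2 (check: 3 × 2 = 6 ≡ 1 (mod 5))
Combine: x ≡ Σ r_i×M_i×(M_i⁻¹ mod m_i) = 0×5×2 + 1×3×2 = 0 + 6 = 6
6 mod 15 = 6
x ≡ 6 (mod 15)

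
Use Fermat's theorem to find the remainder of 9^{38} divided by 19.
5

By Fermat's Little Theorem, a^(p-1) ≡ 1 (mod p) for prime p and gcd(a, p) = 1
Here p = 19, so 9^18 ≡ 1 (mod 19)
We can reduce the exponent: 38 mod 18 = 2
So 9^38 ≡ 9^2 (mod 19)
Computing: 9^2 mod 19 = 5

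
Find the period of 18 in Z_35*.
Powers of 18 mod 35: 18^1≡18, 18^2≡9, 18^3≡22, 18^4≡11, 18^5≡23, 18^6≡29, 18^7≡32, 18^8≡16, 18^9≡8, 18^10≡4, 18^11≡2, 18^12≡1. Order = 12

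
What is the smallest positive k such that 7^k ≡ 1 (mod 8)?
Powers of 7 mod 8: 7^1≡7, 7^2≡1. Order = 2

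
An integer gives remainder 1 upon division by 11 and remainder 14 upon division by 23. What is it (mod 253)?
M = 11 × 23 = 253. M₁ = 23, y₁ ≡ 1 (mod 11). M₂ = 11, y₂ ≡ 21 (mod 23). k = 1×23×1 + 14×11×21 ≡ 221 (mod 253). The smallest positive such number is 221.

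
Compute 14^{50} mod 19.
9

Using successive squaring:
Binary expansion of 50: 110010
Powers of 14 mod 19 (each is the square of the previous):
  14^1 ≡ 14 (mod 19)
  14^2 ≡ 14² = 196 ≡ 6 (mod 19)
  14^4 ≡ 6² = 36 ≡ 17 (mod 19)
  14^8 ≡ 17² = 289 ≡ 4 (mod 19)
  14^16 ≡ 4² = 16 ≡ 16 (mod 19)
  14^32 ≡ 16² = 256 ≡ 9 (mod 19)
50 = 32 + 16 + 2, so 14^50 = 14^32 × 14^16 × 14^2 ≡ 9 × 16 × 6 (mod 19)
Multiplying step by step:
  9 × 16 = 144 ≡ 11 (mod 19)
  11 × 6 = 66 ≡ 9 (mod 19)
Result: 14^50 ≡ 9 (mod 19)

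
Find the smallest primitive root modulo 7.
p - 1 = 6 has prime divisors 2, 3. h is a primitive root mod 7 iff h^(6/q) ≢ 1 (mod 7) for each such q.
h = 2: 2^3 ≡ 1, 2^2 ≡ 4 (mod 7); 2^3 ≡ 1, so not a primitive root.
h = 3: 3^3 ≡ 6, 3^2 ≡ 2 (mod 7); none is 1, so 3 has order 6 and is a primitive root.
The smallest primitive root mod 7 is g = 3.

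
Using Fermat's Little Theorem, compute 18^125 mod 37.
By Fermat: 18^{36} ≡ 1 (mod 37). 125 = 3×36 + 17. So 18^{125} ≡ 18^{17} ≡ 2 (mod 37)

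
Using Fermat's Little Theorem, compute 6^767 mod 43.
By Fermat: 6^{42} ≡ 1 (mod 43). 767 ≡ 11 (mod 42). So 6^{767} ≡ 6^{11} ≡ 36 (mod 43)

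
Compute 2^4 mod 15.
4 = 4 (binary 100). Repeated squaring mod 15: 2^1 ≡ 2; 2^2 ≡ 2² = 4 ≡ 4; 2^4 ≡ 4² = 16 ≡ 1. So 2^4 ≡ 1 (mod 15).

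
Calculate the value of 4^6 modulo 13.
6 = 4 + 2 (binary 110). Repeated squaring mod 13: 4^1 ≡ 4; 4^2 ≡ 4² = 16 ≡ 3; 4^4 ≡ 3² = 9 ≡ 9. Multiply: 4^6 = 4^4 × 4^2 ≡ 9 × 3 (mod 13): 9 × 3 = 27 ≡ 1. So 4^6 ≡ 1 (mod 13).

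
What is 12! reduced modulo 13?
By Wilson's theorem, (12)! ≡ -1 ≡ 12 (mod 13)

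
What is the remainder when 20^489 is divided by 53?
Using Fermat: 20^{52} ≡ 1 (mod 53). 489 ≡ 21 (mod 52). So 20^{489} ≡ 20^{21} ≡ 39 (mod 53)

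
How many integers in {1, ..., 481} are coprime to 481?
432

Prime factorization: 481 = 13 × 37
Using the formula φ(n) = n × Π(1 - 1/p) for each prime factor p:
φ(481) = 481 × (1 - 1/13) × (1 - 1/37)
φ(481) = 432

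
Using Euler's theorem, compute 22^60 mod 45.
By Euler: 22^{24} ≡ 1 (mod 45) since gcd(22, 45) = 1. 60 = 2×24 + 12. So 22^{60} ≡ 22^{12} ≡ 1 (mod 45)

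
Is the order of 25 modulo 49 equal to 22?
No, the actual order is 21, not 22.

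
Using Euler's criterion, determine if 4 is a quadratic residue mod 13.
By Euler's criterion: 4^{6} ≡ 1 (mod 13). Since this equals 1, 4 is a QR.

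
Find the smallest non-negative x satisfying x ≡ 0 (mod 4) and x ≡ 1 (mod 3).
M = 4 × 3 = 12. M₁ = 3, y₁ ≡ 3 (mod 4). M₂ = 4, y₂ ≡ 1 (mod 3). x = 0×3×3 + 1×4×1 ≡ 4 (mod 12)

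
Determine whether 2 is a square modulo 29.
By Euler's criterion: 2^{14} ≡ 28 (mod 29). Since this equals -1 (≡ 28), 2 is not a QR.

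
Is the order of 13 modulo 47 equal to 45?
No, the actual order is 46, not 45.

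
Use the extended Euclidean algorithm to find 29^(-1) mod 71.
Extended GCD: 29(-22) + 71(9) = 1. So 29^(-1) ≡ 49 ≡ 49 (mod 71). Verify: 29 × 49 = 1421 ≡ 1 (mod 71)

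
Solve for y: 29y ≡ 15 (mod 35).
15

Since gcd(29, 35) = 1 divides 15, a solution exists.
Multiply both sides by the inverse of 29 mod 35:
  29^(-1) mod 35 = 29
  x ≡ 29 × 15 ≡ 435 ≡ 15 (mod 35)
Verification: 29 × 15 = 435 = 12 × 35 + 15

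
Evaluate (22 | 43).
(22/43) = 22^{21} mod 43 = -1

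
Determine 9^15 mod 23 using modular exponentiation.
Using repeated squaring. 15 = 8 + 4 + 2 + 1 (binary 1111). Repeated squaring mod 23: 9^1 ≡ 9; 9^2 ≡ 9² = 81 ≡ 12; 9^4 ≡ 12² = 144 ≡ 6; 9^8 ≡ 6² = 36 ≡ 13. Multiply: 9^15 = 9^8 × 9^4 × 9^2 × 9^1 ≡ 13 × 6 × 12 × 9 (mod 23): 13 × 6 = 78 ≡ 9; 9 × 12 = 108 ≡ 16; 16 × 9 = 144 ≡ 6. So 9^15 ≡ 6 (mod 23).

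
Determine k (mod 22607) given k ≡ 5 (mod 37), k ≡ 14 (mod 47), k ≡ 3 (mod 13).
2928

Using the Chinese Remainder Theorem:
M = product of moduli = 22607
For equation 1: M_1 = 611, 611 ≡ 19 (mod 37), inverse of 611 mod 37 is 2 (check: 19 × 2 = 38 ≡ 1 (mod 37))
For equation 2: M_2 = 481, 481 ≡ 11 (mod 47), inverse of 481 mod 47 is 30 (check: 11 × 30 = 330 ≡ 1 (mod 47))
For equation 3: M_3 = 1739, 1739 ≡ 10 (mod 13), inverse of 1739 mod 13 is 4 (check: 10 × 4 = 40 ≡ 1 (mod 13))
Combine: k ≡ Σ r_i×M_i×(M_i⁻¹ mod m_i) = 5×611×2 + 14×481×30 + 3×1739×4 = 6110 + 202020 + 20868 = 228998
228998 mod 22607 = 2928
k ≡ 2928 (mod 22607)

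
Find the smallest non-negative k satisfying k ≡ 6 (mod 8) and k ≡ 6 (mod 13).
M = 8 × 13 = 104. M₁ = 13, y₁ ≡ 5 (mod 8). M₂ = 8, y₂ ≡ 5 (mod 13). k = 6×13×5 + 6×8×5 ≡ 6 (mod 104)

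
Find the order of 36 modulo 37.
Powers of 36 mod 37: 36^1≡36, 36^2≡1. Order = 2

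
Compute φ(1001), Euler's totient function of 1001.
720

Prime factorization: 1001 = 7 × 11 × 13
Using the formula φ(n) = n × Π(1 - 1/p) for each prime factor p:
φ(1001) = 1001 × (1 - 1/7) × (1 - 1/11) × (1 - 1/13)
φ(1001) = 720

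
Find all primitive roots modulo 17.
Primitive roots mod 17: {3, 5, 6, 7, 10, 11, 12, 14}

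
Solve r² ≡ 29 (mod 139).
The square roots of 29 mod 139 are 86 and 53. Verify: 86² = 7396 ≡ 29 (mod 139)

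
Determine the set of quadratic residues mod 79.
QRs mod 79: {1, 2, 4, 5, 8, 9, 10, 11, 13, 16, 18, 19, 20, 21, 22, 23, 25, 26, 31, 32, 36, 38, 40, 42, 44, 45, 46, 49, 50, 51, 52, 55, 62, 64, 65, 67, 72, 73, 76}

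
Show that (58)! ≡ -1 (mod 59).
(58)! mod 59 = 58. Since this equals -1 (mod 59), Wilson confirms 59 is prime.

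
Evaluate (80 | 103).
(80/103) = 80^{51} mod 103 = -1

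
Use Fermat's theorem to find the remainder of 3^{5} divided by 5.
3

By Fermat's Little Theorem, a^(p-1) ≡ 1 (mod p) for prime p and gcd(a, p) = 1
Here p = 5, so 3^4 ≡ 1 (mod 5)
We can reduce the exponent: 5 mod 4 = 1
So 3^5 ≡ 3^1 (mod 5)
Computing: 3^1 mod 5 = 3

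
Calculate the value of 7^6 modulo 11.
6 = 4 + 2 (binary 110). Repeated squaring mod 11: 7^1 ≡ 7; 7^2 ≡ 7² = 49 ≡ 5; 7^4 ≡ 5² = 25 ≡ 3. Multiply: 7^6 = 7^4 × 7^2 ≡ 3 × 5 (mod 11): 3 × 5 = 15 ≡ 4. So 7^6 ≡ 4 (mod 11).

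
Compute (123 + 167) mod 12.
2

(123 + 167) = 290
290 mod 12 = 2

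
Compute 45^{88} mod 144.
81

Using successive squaring:
Binary expansion of 88: 1011000
Powers of 45 mod 144 (each is the square of the previous):
  45^1 ≡ 45 (mod 144)
  45^2 ≡ 45² = 2025 ≡ 9 (mod 144)
  45^4 ≡ 9² = 81 ≡ 81 (mod 144)
  45^8 ≡ 81² = 6561 ≡ 81 (mod 144)
  45^16 ≡ 81² = 6561 ≡ 81 (mod 144)
  45^32 ≡ 81² = 6561 ≡ 81 (mod 144)
  45^64 ≡ 81² = 6561 ≡ 81 (mod 144)
88 = 64 + 16 + 8, so 45^88 = 45^64 × 45^16 × 45^8 ≡ 81 × 81 × 81 (mod 144)
Multiplying step by step:
  81 × 81 = 6561 ≡ 81 (mod 144)
  81 × 81 = 6561 ≡ 81 (mod 144)
Result: 45^88 ≡ 81 (mod 144)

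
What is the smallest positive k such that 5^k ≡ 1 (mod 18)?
Powers of 5 mod 18: 5^1≡5, 5^2≡7, 5^3≡17, 5^4≡13, 5^5≡11, 5^6≡1. Order = 6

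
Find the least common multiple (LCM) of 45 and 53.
2385

First find GCD(45, 53) using the Euclidean algorithm:
45 = 0 × 53 + 45
53 = 1 × 45 + 8
45 = 5 × 8 + 5
8 = 1 × 5 + 3
5 = 1 × 3 + 2
3 = 1 × 2 + 1
2 = 2 × 1 + 0
GCD(45, 53) = 1

LCM formula: LCM(a, b) = (a × b) / GCD(a, b)
LCM(45, 53) = (45 × 53) / 1
LCM(45, 53) = 2385 / 1
LCM(45, 53) = 2385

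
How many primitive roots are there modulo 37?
Number of primitive roots mod 37 = φ(36) = 12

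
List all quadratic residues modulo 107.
QRs mod 107: {1, 3, 4, 9, 10, 11, 12, 13, 14, 16, 19, 23, 25, 27, 29, 30, 33, 34, 35, 36, 37, 39, 40, 41, 42, 44, 47, 48, 49, 52, 53, 56, 57, 61, 62, 64, 69, 75, 76, 79, 81, 83, 85, 86, 87, 89, 90, 92, 99, 100, 101, 102, 105}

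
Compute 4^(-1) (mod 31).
4^(-1) ≡ 8 (mod 31). Verification: 4 × 8 = 32 ≡ 1 (mod 31)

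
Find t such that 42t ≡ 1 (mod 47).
42^(-1) ≡ 28 (mod 47). Verification: 42 × 28 = 1176 ≡ 1 (mod 47)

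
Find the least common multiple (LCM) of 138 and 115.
690

First find GCD(138, 115) using the Euclidean algorithm:
138 = 1 × 115 + 23
115 = 5 × 23 + 0
GCD(138, 115) = 23

LCM formula: LCM(a, b) = (a × b) / GCD(a, b)
LCM(138, 115) = (138 × 115) / 23
LCM(138, 115) = 15870 / 23
LCM(138, 115) = 690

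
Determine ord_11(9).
Powers of 9 mod 11: 9^1≡9, 9^2≡4, 9^3≡3, 9^4≡5, 9^5≡1. Order = 5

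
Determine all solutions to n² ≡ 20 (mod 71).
The square roots of 20 mod 71 are 37 and 34. Verify: 37² = 1369 ≡ 20 (mod 71)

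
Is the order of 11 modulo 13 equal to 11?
No, the actual order is 12, not 11.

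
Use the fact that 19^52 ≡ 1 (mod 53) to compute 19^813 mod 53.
By Fermat: 19^{52} ≡ 1 (mod 53). 813 ≡ 33 (mod 52). So 19^{813} ≡ 19^{33} ≡ 26 (mod 53)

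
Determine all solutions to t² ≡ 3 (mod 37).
The square roots of 3 mod 37 are 22 and 15. Verify: 22² = 484 ≡ 3 (mod 37)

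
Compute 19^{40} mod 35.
16

Using successive squaring:
Binary expansion of 40: 101000
Powers of 19 mod 35 (each is the square of the previous):
  19^1 ≡ 19 (mod 35)
  19^2 ≡ 19² = 361 ≡ 11 (mod 35)
  19^4 ≡ 11² = 121 ≡ 16 (mod 35)
  19^8 ≡ 16² = 256 ≡ 11 (mod 35)
  19^16 ≡ 11² = 121 ≡ 16 (mod 35)
  19^32 ≡ 16² = 256 ≡ 11 (mod 35)
40 = 32 + 8, so 19^40 = 19^32 × 19^8 ≡ 11 × 11 (mod 35)
Multiplying step by step:
  11 × 11 = 121 ≡ 16 (mod 35)
Result: 19^40 ≡ 16 (mod 35)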